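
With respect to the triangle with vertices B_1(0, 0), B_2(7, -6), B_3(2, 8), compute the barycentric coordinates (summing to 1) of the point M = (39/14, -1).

(1/2, 5/14, 1/7)

Signed area of the reference triangle: [B_1B_2B_3] = ½·(0·(-6−8) + 7·(8−0) + 2·(0−(-6))) = ½·(0 + 56 + 12) = 34.
[MB_2B_3] = ½·((39/14)·(-6−8) + 7·(8−(-1)) + 2·(-1−(-6))) = ½·(-39 + 63 + 10) = 17, so the B_1-coordinate is 17/34 = 1/2.
[B_1MB_3] = ½·(0·(-1−8) + (39/14)·(8−0) + 2·(0−(-1))) = ½·(0 + 156/7 + 2) = 85/7, so the B_2-coordinate is 5/14.
[B_1B_2M] = ½·(0·(-6−(-1)) + 7·(-1−0) + (39/14)·(0−(-6))) = ½·(0 − 7 + 117/7) = 34/7, so the B_3-coordinate is 1/7.
Check: 1/2 + 5/14 + 1/7 = 1.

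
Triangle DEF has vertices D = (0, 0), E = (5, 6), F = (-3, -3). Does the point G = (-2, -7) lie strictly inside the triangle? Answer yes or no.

Barycentric coordinates of G: (41/3, -5, -23/3).
The three coordinates are positive, negative, negative; a point is interior exactly when all three are positive.

no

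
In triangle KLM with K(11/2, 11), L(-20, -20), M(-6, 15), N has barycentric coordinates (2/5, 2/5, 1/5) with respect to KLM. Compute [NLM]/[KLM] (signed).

The signed ratio [NLM]/[KLM] equals the barycentric coordinate of N at vertex K, which is 2/5.

2/5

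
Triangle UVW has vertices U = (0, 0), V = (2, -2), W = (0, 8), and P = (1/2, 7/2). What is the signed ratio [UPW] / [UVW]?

1/4

[UVW] = ½·(0·(-2−8) + 2·(8−0) + 0·(0−(-2))) = ½·(0 + 16 + 0) = 8.
[UPW] = ½·(0·(7/2−8) + (1/2)·(8−0) + 0·(0−(7/2))) = ½·(0 + 4 + 0) = 2, so the ratio is 2/8 = 1/4.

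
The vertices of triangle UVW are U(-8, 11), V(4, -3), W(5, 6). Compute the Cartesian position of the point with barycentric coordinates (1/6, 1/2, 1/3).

P = (1/6)·U + (1/2)·V + (1/3)·W.
x-coordinate: (1/6)·(-8) + (1/2)·4 + (1/3)·5 = 7/3.
y-coordinate: (1/6)·11 + (1/2)·(-3) + (1/3)·6 = 7/3.

(7/3, 7/3)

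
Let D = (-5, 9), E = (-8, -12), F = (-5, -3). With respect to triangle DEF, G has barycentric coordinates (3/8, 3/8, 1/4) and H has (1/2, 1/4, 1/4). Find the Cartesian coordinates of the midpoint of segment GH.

Barycentric coordinates of the midpoint are the average: (7/16, 5/16, 1/4).
Converting: (7/16)·D + (5/16)·E + (1/4)·F = (-95/16, -9/16).

(-95/16, -9/16)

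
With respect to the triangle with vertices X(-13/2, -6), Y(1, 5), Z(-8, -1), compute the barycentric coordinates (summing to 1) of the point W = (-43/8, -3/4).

Signed area of the reference triangle: [XYZ] = ½·((-13/2)·(5−(-1)) + 1·(-1−(-6)) + (-8)·(-6−5)) = ½·(-39 + 5 + 88) = 27.
[WYZ] = ½·((-43/8)·(5−(-1)) + 1·(-1−(-3/4)) + (-8)·(-3/4−5)) = ½·(-129/4 − 1/4 + 46) = 27/4, so the X-coordinate is (27/4)/27 = 1/4.
[XWZ] = ½·((-13/2)·(-3/4−(-1)) + (-43/8)·(-1−(-6)) + (-8)·(-6−(-3/4))) = ½·(-13/8 − 215/8 + 42) = 27/4, so the Y-coordinate is 1/4.
[XYW] = ½·((-13/2)·(5−(-3/4)) + 1·(-3/4−(-6)) + (-43/8)·(-6−5)) = ½·(-299/8 + 21/4 + 473/8) = 27/2, so the Z-coordinate is 1/2.
Check: 1/4 + 1/4 + 1/2 = 1.

(1/4, 1/4, 1/2)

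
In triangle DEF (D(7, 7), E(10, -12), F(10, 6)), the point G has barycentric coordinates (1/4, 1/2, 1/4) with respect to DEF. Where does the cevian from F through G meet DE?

(9, -17/3)

Line FG meets DE where the F-coordinate vanishes; zeroing G's F-weight and renormalizing leaves D, E-weights 1/4 : 1/2 → (1/3, 2/3).
So H = (1/3)·D + (2/3)·E = (9, -17/3).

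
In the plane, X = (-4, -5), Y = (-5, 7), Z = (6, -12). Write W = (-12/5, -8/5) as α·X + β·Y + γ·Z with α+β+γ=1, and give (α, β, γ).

Signed area of the reference triangle: [XYZ] = ½·((-4)·(7−(-12)) + (-5)·(-12−(-5)) + 6·(-5−7)) = ½·(-76 + 35 − 72) = -113/2.
[WYZ] = ½·((-12/5)·(7−(-12)) + (-5)·(-12−(-8/5)) + 6·(-8/5−7)) = ½·(-228/5 + 52 − 258/5) = -113/5, so the X-coordinate is (-113/5)/(-113/2) = 2/5.
[XWZ] = ½·((-4)·(-8/5−(-12)) + (-12/5)·(-12−(-5)) + 6·(-5−(-8/5))) = ½·(-208/5 + 84/5 − 102/5) = -113/5, so the Y-coordinate is 2/5.
[XYW] = ½·((-4)·(7−(-8/5)) + (-5)·(-8/5−(-5)) + (-12/5)·(-5−7)) = ½·(-172/5 − 17 + 144/5) = -113/10, so the Z-coordinate is 1/5.

(2/5, 2/5, 1/5)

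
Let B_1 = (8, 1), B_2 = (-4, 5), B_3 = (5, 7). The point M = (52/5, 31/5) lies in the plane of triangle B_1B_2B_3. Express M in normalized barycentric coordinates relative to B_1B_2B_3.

(3/10, -1/2, 6/5)

Signed area of the reference triangle: [B_1B_2B_3] = ½·(8·(5−7) + (-4)·(7−1) + 5·(1−5)) = ½·(-16 − 24 − 20) = -30.
[MB_2B_3] = ½·((52/5)·(5−7) + (-4)·(7−(31/5)) + 5·(31/5−5)) = ½·(-104/5 − 16/5 + 6) = -9, so the B_1-coordinate is (-9)/(-30) = 3/10.
[B_1MB_3] = ½·(8·(31/5−7) + (52/5)·(7−1) + 5·(1−(31/5))) = ½·(-32/5 + 312/5 − 26) = 15, so the B_2-coordinate is -1/2.
[B_1B_2M] = ½·(8·(5−(31/5)) + (-4)·(31/5−1) + (52/5)·(1−5)) = ½·(-48/5 − 104/5 − 208/5) = -36, so the B_3-coordinate is 6/5.
Check: 3/10 − 1/2 + 6/5 = 1.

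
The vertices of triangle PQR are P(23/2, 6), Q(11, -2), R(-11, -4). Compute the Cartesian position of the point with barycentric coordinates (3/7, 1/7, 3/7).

(25/14, 4/7)

S = (3/7)·P + (1/7)·Q + (3/7)·R.
x-coordinate: (3/7)·(23/2) + (1/7)·11 + (3/7)·(-11) = 25/14.
y-coordinate: (3/7)·6 + (1/7)·(-2) + (3/7)·(-4) = 4/7.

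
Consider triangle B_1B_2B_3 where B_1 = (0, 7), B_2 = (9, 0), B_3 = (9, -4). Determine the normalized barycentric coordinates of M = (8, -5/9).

Signed area of the reference triangle: [B_1B_2B_3] = ½·(0·(0−(-4)) + 9·(-4−7) + 9·(7−0)) = ½·(0 − 99 + 63) = -18.
[MB_2B_3] = ½·(8·(0−(-4)) + 9·(-4−(-5/9)) + 9·(-5/9−0)) = ½·(32 − 31 − 5) = -2, so the B_1-coordinate is (-2)/(-18) = 1/9.
[B_1MB_3] = ½·(0·(-5/9−(-4)) + 8·(-4−7) + 9·(7−(-5/9))) = ½·(0 − 88 + 68) = -10, so the B_2-coordinate is 5/9.
[B_1B_2M] = ½·(0·(0−(-5/9)) + 9·(-5/9−7) + 8·(7−0)) = ½·(0 − 68 + 56) = -6, so the B_3-coordinate is 1/3.

(1/9, 5/9, 1/3)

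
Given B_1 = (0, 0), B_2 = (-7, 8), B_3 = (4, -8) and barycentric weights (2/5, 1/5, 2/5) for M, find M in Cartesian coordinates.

M = (2/5)·B_1 + (1/5)·B_2 + (2/5)·B_3.
x-coordinate: (2/5)·0 + (1/5)·(-7) + (2/5)·4 = 1/5.
y-coordinate: (2/5)·0 + (1/5)·8 + (2/5)·(-8) = -8/5.

(1/5, -8/5)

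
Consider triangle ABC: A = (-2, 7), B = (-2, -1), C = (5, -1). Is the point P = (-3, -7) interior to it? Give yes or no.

no

Barycentric coordinates of P: (-3/4, 53/28, -1/7).
The three coordinates are negative, positive, negative; a point is interior exactly when all three are positive.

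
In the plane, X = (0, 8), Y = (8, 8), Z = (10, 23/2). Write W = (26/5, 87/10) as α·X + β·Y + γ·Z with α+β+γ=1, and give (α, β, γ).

(2/5, 2/5, 1/5)

Signed area of the reference triangle: [XYZ] = ½·(0·(8−(23/2)) + 8·(23/2−8) + 10·(8−8)) = ½·(0 + 28 + 0) = 14.
[WYZ] = ½·((26/5)·(8−(23/2)) + 8·(23/2−(87/10)) + 10·(87/10−8)) = ½·(-91/5 + 112/5 + 7) = 28/5, so the X-coordinate is (28/5)/14 = 2/5.
[XWZ] = ½·(0·(87/10−(23/2)) + (26/5)·(23/2−8) + 10·(8−(87/10))) = ½·(0 + 91/5 − 7) = 28/5, so the Y-coordinate is 2/5.
[XYW] = ½·(0·(8−(87/10)) + 8·(87/10−8) + (26/5)·(8−8)) = ½·(0 + 28/5 + 0) = 14/5, so the Z-coordinate is 1/5.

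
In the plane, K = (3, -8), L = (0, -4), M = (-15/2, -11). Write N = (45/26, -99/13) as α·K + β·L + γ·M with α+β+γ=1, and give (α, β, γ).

Signed area of the reference triangle: [KLM] = ½·(3·(-4−(-11)) + 0·(-11−(-8)) + (-15/2)·(-8−(-4))) = ½·(21 + 0 + 30) = 51/2.
[NLM] = ½·((45/26)·(-4−(-11)) + 0·(-11−(-99/13)) + (-15/2)·(-99/13−(-4))) = ½·(315/26 + 0 + 705/26) = 255/13, so the K-coordinate is (255/13)/(51/2) = 10/13.
[KNM] = ½·(3·(-99/13−(-11)) + (45/26)·(-11−(-8)) + (-15/2)·(-8−(-99/13))) = ½·(132/13 − 135/26 + 75/26) = 51/13, so the L-coordinate is 2/13.
[KLN] = ½·(3·(-4−(-99/13)) + 0·(-99/13−(-8)) + (45/26)·(-8−(-4))) = ½·(141/13 + 0 − 90/13) = 51/26, so the M-coordinate is 1/13.

(10/13, 2/13, 1/13)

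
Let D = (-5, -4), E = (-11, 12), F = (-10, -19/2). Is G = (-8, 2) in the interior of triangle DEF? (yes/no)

yes

Barycentric coordinates of G: (109/226, 93/226, 12/113).
The three coordinates are positive, positive, positive; a point is interior exactly when all three are positive.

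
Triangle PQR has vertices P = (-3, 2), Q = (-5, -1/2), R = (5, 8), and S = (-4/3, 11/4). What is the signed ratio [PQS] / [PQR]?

[PQR] = ½·((-3)·(-1/2−8) + (-5)·(8−2) + 5·(2−(-1/2))) = ½·(51/2 − 30 + 25/2) = 4.
[PQS] = ½·((-3)·(-1/2−(11/4)) + (-5)·(11/4−2) + (-4/3)·(2−(-1/2))) = ½·(39/4 − 15/4 − 10/3) = 4/3, so the ratio is (4/3)/4 = 1/3.

1/3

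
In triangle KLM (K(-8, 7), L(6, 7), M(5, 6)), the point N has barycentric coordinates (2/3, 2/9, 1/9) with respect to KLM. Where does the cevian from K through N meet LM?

Line KN meets LM where the K-coordinate vanishes; zeroing N's K-weight and renormalizing leaves L, M-weights 2/9 : 1/9 → (2/3, 1/3).
So J = (2/3)·L + (1/3)·M = (17/3, 20/3).

(17/3, 20/3)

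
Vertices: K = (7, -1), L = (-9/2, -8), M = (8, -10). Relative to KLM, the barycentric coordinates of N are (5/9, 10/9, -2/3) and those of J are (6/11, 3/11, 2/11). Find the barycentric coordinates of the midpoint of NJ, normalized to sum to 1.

Since both coordinate triples sum to 1, the midpoint's barycentrics are the componentwise average.
(5/9+6/11)/2 = 109/198; similarly 137/198 and -8/33.

(109/198, 137/198, -8/33)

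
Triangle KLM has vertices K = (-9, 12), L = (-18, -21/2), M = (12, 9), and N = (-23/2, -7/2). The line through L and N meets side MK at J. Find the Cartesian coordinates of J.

Barycentric coordinates of N with respect to KLM: (1/6, 2/3, 1/6).
On side MK the L-coordinate is zero; dropping N's L-weight 2/3 and renormalizing the remaining 1/6 : 1/6 gives weights 1/2, 1/2 on M, K.
J = (1/2)·(12, 9) + (1/2)·(-9, 12) = (3/2, 21/2).

(3/2, 21/2)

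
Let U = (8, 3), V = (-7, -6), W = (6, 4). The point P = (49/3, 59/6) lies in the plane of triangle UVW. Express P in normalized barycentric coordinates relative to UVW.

Signed area of the reference triangle: [UVW] = ½·(8·(-6−4) + (-7)·(4−3) + 6·(3−(-6))) = ½·(-80 − 7 + 54) = -33/2.
[PVW] = ½·((49/3)·(-6−4) + (-7)·(4−(59/6)) + 6·(59/6−(-6))) = ½·(-490/3 + 245/6 + 95) = -55/4, so the U-coordinate is (-55/4)/(-33/2) = 5/6.
[UPW] = ½·(8·(59/6−4) + (49/3)·(4−3) + 6·(3−(59/6))) = ½·(140/3 + 49/3 − 41) = 11, so the V-coordinate is -2/3.
[UVP] = ½·(8·(-6−(59/6)) + (-7)·(59/6−3) + (49/3)·(3−(-6))) = ½·(-380/3 − 287/6 + 147) = -55/4, so the W-coordinate is 5/6.

(5/6, -2/3, 5/6)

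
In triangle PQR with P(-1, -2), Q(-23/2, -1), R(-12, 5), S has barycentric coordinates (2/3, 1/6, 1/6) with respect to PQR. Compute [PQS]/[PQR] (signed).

1/6

The signed ratio [PQS]/[PQR] equals the barycentric coordinate of S at vertex R, which is 1/6.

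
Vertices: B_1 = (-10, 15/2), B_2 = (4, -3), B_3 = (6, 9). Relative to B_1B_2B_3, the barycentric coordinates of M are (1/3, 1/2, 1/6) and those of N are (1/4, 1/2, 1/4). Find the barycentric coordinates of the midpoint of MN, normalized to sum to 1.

(7/24, 1/2, 5/24)

Since both coordinate triples sum to 1, the midpoint's barycentrics are the componentwise average.
(1/3+1/4)/2 = 7/24; similarly 1/2 and 5/24.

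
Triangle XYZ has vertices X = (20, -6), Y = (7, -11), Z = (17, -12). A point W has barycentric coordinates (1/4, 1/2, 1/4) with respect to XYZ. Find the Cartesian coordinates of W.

W = (1/4)·X + (1/2)·Y + (1/4)·Z.
x-coordinate: (1/4)·20 + (1/2)·7 + (1/4)·17 = 51/4.
y-coordinate: (1/4)·(-6) + (1/2)·(-11) + (1/4)·(-12) = -10.

(51/4, -10)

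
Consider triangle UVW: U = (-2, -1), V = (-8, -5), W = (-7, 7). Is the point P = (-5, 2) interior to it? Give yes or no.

yes

Barycentric coordinates of P: (29/68, 9/68, 15/34).
The three coordinates are positive, positive, positive; a point is interior exactly when all three are positive.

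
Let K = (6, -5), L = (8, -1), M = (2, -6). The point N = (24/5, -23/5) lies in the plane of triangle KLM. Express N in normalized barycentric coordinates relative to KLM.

Signed area of the reference triangle: [KLM] = ½·(6·(-1−(-6)) + 8·(-6−(-5)) + 2·(-5−(-1))) = ½·(30 − 8 − 8) = 7.
[NLM] = ½·((24/5)·(-1−(-6)) + 8·(-6−(-23/5)) + 2·(-23/5−(-1))) = ½·(24 − 56/5 − 36/5) = 14/5, so the K-coordinate is (14/5)/7 = 2/5.
[KNM] = ½·(6·(-23/5−(-6)) + (24/5)·(-6−(-5)) + 2·(-5−(-23/5))) = ½·(42/5 − 24/5 − 4/5) = 7/5, so the L-coordinate is 1/5.
[KLN] = ½·(6·(-1−(-23/5)) + 8·(-23/5−(-5)) + (24/5)·(-5−(-1))) = ½·(108/5 + 16/5 − 96/5) = 14/5, so the M-coordinate is 2/5.
Check: 2/5 + 1/5 + 2/5 = 1.

(2/5, 1/5, 2/5)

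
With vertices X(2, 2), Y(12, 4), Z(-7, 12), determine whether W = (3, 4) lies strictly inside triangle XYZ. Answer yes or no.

Barycentric coordinates of W: (36/59, 14/59, 9/59).
The three coordinates are positive, positive, positive; a point is interior exactly when all three are positive.

yes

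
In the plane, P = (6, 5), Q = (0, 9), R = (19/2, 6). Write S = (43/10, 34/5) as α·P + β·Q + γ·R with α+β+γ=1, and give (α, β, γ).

(2/5, 2/5, 1/5)

Signed area of the reference triangle: [PQR] = ½·(6·(9−6) + 0·(6−5) + (19/2)·(5−9)) = ½·(18 + 0 − 38) = -10.
[SQR] = ½·((43/10)·(9−6) + 0·(6−(34/5)) + (19/2)·(34/5−9)) = ½·(129/10 + 0 − 209/10) = -4, so the P-coordinate is (-4)/(-10) = 2/5.
[PSR] = ½·(6·(34/5−6) + (43/10)·(6−5) + (19/2)·(5−(34/5))) = ½·(24/5 + 43/10 − 171/10) = -4, so the Q-coordinate is 2/5.
[PQS] = ½·(6·(9−(34/5)) + 0·(34/5−5) + (43/10)·(5−9)) = ½·(66/5 + 0 − 86/5) = -2, so the R-coordinate is 1/5.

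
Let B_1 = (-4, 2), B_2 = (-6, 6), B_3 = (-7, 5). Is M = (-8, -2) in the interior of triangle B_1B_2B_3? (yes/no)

Barycentric coordinates of M: (1, -4, 4).
The three coordinates are positive, negative, positive; a point is interior exactly when all three are positive.

no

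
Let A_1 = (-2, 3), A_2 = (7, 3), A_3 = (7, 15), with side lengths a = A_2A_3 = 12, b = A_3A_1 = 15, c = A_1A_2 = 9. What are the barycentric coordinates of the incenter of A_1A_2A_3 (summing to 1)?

(1/3, 5/12, 1/4)

The incenter has barycentric coordinates proportional to the opposite side lengths: (12 : 15 : 9).
Normalizing by 12+15+9 = 36 gives (1/3, 5/12, 1/4).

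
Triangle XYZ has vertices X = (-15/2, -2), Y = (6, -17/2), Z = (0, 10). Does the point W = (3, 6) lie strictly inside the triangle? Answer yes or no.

Barycentric coordinates of W: (-42/281, 88/281, 235/281).
The three coordinates are negative, positive, positive; a point is interior exactly when all three are positive.

no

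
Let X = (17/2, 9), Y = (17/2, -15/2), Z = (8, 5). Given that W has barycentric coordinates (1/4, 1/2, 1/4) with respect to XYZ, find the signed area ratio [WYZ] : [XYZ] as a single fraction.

The signed ratio [WYZ]/[XYZ] equals the barycentric coordinate of W at vertex X, which is 1/4.

1/4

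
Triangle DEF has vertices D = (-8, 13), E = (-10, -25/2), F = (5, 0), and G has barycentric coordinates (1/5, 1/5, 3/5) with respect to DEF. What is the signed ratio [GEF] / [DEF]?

1/5

The signed ratio [GEF]/[DEF] equals the barycentric coordinate of G at vertex D, which is 1/5.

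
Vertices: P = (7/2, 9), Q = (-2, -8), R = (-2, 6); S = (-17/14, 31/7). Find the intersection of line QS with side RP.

(-13/12, 13/2)

Barycentric coordinates of S with respect to PQR: (1/7, 1/7, 5/7).
On side RP the Q-coordinate is zero; dropping S's Q-weight 1/7 and renormalizing the remaining 5/7 : 1/7 gives weights 5/6, 1/6 on R, P.
T = (5/6)·(-2, 6) + (1/6)·(7/2, 9) = (-13/12, 13/2).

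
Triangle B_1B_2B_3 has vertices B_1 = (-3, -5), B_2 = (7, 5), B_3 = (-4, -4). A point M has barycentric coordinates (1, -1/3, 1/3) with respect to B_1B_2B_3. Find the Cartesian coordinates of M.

(-20/3, -8)

M = 1·B_1 + (-1/3)·B_2 + (1/3)·B_3.
x-coordinate: 1·(-3) + (-1/3)·7 + (1/3)·(-4) = -20/3.
y-coordinate: 1·(-5) + (-1/3)·5 + (1/3)·(-4) = -8.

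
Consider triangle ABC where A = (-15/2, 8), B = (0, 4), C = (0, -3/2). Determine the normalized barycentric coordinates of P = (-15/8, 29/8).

(1/4, 1/2, 1/4)

Signed area of the reference triangle: [ABC] = ½·((-15/2)·(4−(-3/2)) + 0·(-3/2−8) + 0·(8−4)) = ½·(-165/4 + 0 + 0) = -165/8.
[PBC] = ½·((-15/8)·(4−(-3/2)) + 0·(-3/2−(29/8)) + 0·(29/8−4)) = ½·(-165/16 + 0 + 0) = -165/32, so the A-coordinate is (-165/32)/(-165/8) = 1/4.
[APC] = ½·((-15/2)·(29/8−(-3/2)) + (-15/8)·(-3/2−8) + 0·(8−(29/8))) = ½·(-615/16 + 285/16 + 0) = -165/16, so the B-coordinate is 1/2.
[ABP] = ½·((-15/2)·(4−(29/8)) + 0·(29/8−8) + (-15/8)·(8−4)) = ½·(-45/16 + 0 − 15/2) = -165/32, so the C-coordinate is 1/4.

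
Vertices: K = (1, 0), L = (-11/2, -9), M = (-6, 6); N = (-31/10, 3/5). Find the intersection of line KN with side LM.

Barycentric coordinates of N with respect to KLM: (2/5, 1/5, 2/5).
On side LM the K-coordinate is zero; dropping N's K-weight 2/5 and renormalizing the remaining 1/5 : 2/5 gives weights 1/3, 2/3 on L, M.
J = (1/3)·(-11/2, -9) + (2/3)·(-6, 6) = (-35/6, 1).

(-35/6, 1)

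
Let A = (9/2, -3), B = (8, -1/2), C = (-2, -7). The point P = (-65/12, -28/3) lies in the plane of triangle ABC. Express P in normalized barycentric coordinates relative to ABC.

(1/2, -2/3, 7/6)

Signed area of the reference triangle: [ABC] = ½·((9/2)·(-1/2−(-7)) + 8·(-7−(-3)) + (-2)·(-3−(-1/2))) = ½·(117/4 − 32 + 5) = 9/8.
[PBC] = ½·((-65/12)·(-1/2−(-7)) + 8·(-7−(-28/3)) + (-2)·(-28/3−(-1/2))) = ½·(-845/24 + 56/3 + 53/3) = 9/16, so the A-coordinate is (9/16)/(9/8) = 1/2.
[APC] = ½·((9/2)·(-28/3−(-7)) + (-65/12)·(-7−(-3)) + (-2)·(-3−(-28/3))) = ½·(-21/2 + 65/3 − 38/3) = -3/4, so the B-coordinate is -2/3.
[ABP] = ½·((9/2)·(-1/2−(-28/3)) + 8·(-28/3−(-3)) + (-65/12)·(-3−(-1/2))) = ½·(159/4 − 152/3 + 325/24) = 21/16, so the C-coordinate is 7/6.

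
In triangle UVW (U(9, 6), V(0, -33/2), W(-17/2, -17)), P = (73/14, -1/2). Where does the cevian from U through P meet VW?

(-17/4, -67/4)

Barycentric coordinates of P with respect to UVW: (5/7, 1/7, 1/7).
On side VW the U-coordinate is zero; dropping P's U-weight 5/7 and renormalizing the remaining 1/7 : 1/7 gives weights 1/2, 1/2 on V, W.
Q = (1/2)·(0, -33/2) + (1/2)·(-17/2, -17) = (-17/4, -67/4).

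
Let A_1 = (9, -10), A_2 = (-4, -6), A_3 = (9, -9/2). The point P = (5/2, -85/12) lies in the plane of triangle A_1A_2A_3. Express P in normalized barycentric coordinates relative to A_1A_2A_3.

(1/3, 1/2, 1/6)

Signed area of the reference triangle: [A_1A_2A_3] = ½·(9·(-6−(-9/2)) + (-4)·(-9/2−(-10)) + 9·(-10−(-6))) = ½·(-27/2 − 22 − 36) = -143/4.
[PA_2A_3] = ½·((5/2)·(-6−(-9/2)) + (-4)·(-9/2−(-85/12)) + 9·(-85/12−(-6))) = ½·(-15/4 − 31/3 − 39/4) = -143/12, so the A_1-coordinate is (-143/12)/(-143/4) = 1/3.
[A_1PA_3] = ½·(9·(-85/12−(-9/2)) + (5/2)·(-9/2−(-10)) + 9·(-10−(-85/12))) = ½·(-93/4 + 55/4 − 105/4) = -143/8, so the A_2-coordinate is 1/2.
[A_1A_2P] = ½·(9·(-6−(-85/12)) + (-4)·(-85/12−(-10)) + (5/2)·(-10−(-6))) = ½·(39/4 − 35/3 − 10) = -143/24, so the A_3-coordinate is 1/6.
Check: 1/3 + 1/2 + 1/6 = 1.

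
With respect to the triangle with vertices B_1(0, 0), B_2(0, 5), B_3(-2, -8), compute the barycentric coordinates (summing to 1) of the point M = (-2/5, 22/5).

(-2/5, 6/5, 1/5)

Signed area of the reference triangle: [B_1B_2B_3] = ½·(0·(5−(-8)) + 0·(-8−0) + (-2)·(0−5)) = ½·(0 + 0 + 10) = 5.
[MB_2B_3] = ½·((-2/5)·(5−(-8)) + 0·(-8−(22/5)) + (-2)·(22/5−5)) = ½·(-26/5 + 0 + 6/5) = -2, so the B_1-coordinate is (-2)/5 = -2/5.
[B_1MB_3] = ½·(0·(22/5−(-8)) + (-2/5)·(-8−0) + (-2)·(0−(22/5))) = ½·(0 + 16/5 + 44/5) = 6, so the B_2-coordinate is 6/5.
[B_1B_2M] = ½·(0·(5−(22/5)) + 0·(22/5−0) + (-2/5)·(0−5)) = ½·(0 + 0 + 2) = 1, so the B_3-coordinate is 1/5.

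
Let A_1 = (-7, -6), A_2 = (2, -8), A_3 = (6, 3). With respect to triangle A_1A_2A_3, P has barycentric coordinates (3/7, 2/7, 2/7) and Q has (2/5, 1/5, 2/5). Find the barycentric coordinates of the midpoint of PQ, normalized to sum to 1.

(29/70, 17/70, 12/35)

Since both coordinate triples sum to 1, the midpoint's barycentrics are the componentwise average.
(3/7+2/5)/2 = 29/70; similarly 17/70 and 12/35.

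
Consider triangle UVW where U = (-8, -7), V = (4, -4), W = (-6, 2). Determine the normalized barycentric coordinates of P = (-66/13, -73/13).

Signed area of the reference triangle: [UVW] = ½·((-8)·(-4−2) + 4·(2−(-7)) + (-6)·(-7−(-4))) = ½·(48 + 36 + 18) = 51.
[PVW] = ½·((-66/13)·(-4−2) + 4·(2−(-73/13)) + (-6)·(-73/13−(-4))) = ½·(396/13 + 396/13 + 126/13) = 459/13, so the U-coordinate is (459/13)/51 = 9/13.
[UPW] = ½·((-8)·(-73/13−2) + (-66/13)·(2−(-7)) + (-6)·(-7−(-73/13))) = ½·(792/13 − 594/13 + 108/13) = 153/13, so the V-coordinate is 3/13.
[UVP] = ½·((-8)·(-4−(-73/13)) + 4·(-73/13−(-7)) + (-66/13)·(-7−(-4))) = ½·(-168/13 + 72/13 + 198/13) = 51/13, so the W-coordinate is 1/13.

(9/13, 3/13, 1/13)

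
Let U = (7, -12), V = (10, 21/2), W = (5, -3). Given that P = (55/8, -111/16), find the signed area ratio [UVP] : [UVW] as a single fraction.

1/4

[UVW] = ½·(7·(21/2−(-3)) + 10·(-3−(-12)) + 5·(-12−(21/2))) = ½·(189/2 + 90 − 225/2) = 36.
[UVP] = ½·(7·(21/2−(-111/16)) + 10·(-111/16−(-12)) + (55/8)·(-12−(21/2))) = ½·(1953/16 + 405/8 − 2475/16) = 9, so the ratio is 9/36 = 1/4.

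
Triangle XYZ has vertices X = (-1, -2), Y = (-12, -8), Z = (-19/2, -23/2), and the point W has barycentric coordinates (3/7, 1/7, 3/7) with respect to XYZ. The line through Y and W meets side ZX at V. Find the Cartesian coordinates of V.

(-21/4, -27/4)

Line YW meets ZX where the Y-coordinate vanishes; zeroing W's Y-weight and renormalizing leaves Z, X-weights 3/7 : 3/7 → (1/2, 1/2).
So V = (1/2)·Z + (1/2)·X = (-21/4, -27/4).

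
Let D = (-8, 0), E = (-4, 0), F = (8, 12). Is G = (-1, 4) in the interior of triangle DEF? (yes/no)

yes

Barycentric coordinates of G: (1/4, 5/12, 1/3).
The three coordinates are positive, positive, positive; a point is interior exactly when all three are positive.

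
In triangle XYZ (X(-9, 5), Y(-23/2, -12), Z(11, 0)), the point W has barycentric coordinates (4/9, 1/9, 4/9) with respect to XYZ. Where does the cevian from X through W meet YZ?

(13/2, -12/5)

Line XW meets YZ where the X-coordinate vanishes; zeroing W's X-weight and renormalizing leaves Y, Z-weights 1/9 : 4/9 → (1/5, 4/5).
So V = (1/5)·Y + (4/5)·Z = (13/2, -12/5).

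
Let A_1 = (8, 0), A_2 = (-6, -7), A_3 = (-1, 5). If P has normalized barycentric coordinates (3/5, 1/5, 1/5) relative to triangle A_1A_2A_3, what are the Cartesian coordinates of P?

P = (3/5)·A_1 + (1/5)·A_2 + (1/5)·A_3.
x-coordinate: (3/5)·8 + (1/5)·(-6) + (1/5)·(-1) = 17/5.
y-coordinate: (3/5)·0 + (1/5)·(-7) + (1/5)·5 = -2/5.

(17/5, -2/5)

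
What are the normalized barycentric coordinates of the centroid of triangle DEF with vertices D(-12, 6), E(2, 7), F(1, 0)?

(1/3, 1/3, 1/3)

The centroid is the average of the vertices, so each weight is 1/3.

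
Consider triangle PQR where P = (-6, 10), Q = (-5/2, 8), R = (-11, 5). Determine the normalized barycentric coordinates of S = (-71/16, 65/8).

Signed area of the reference triangle: [PQR] = ½·((-6)·(8−5) + (-5/2)·(5−10) + (-11)·(10−8)) = ½·(-18 + 25/2 − 22) = -55/4.
[SQR] = ½·((-71/16)·(8−5) + (-5/2)·(5−(65/8)) + (-11)·(65/8−8)) = ½·(-213/16 + 125/16 − 11/8) = -55/16, so the P-coordinate is (-55/16)/(-55/4) = 1/4.
[PSR] = ½·((-6)·(65/8−5) + (-71/16)·(5−10) + (-11)·(10−(65/8))) = ½·(-75/4 + 355/16 − 165/8) = -275/32, so the Q-coordinate is 5/8.
[PQS] = ½·((-6)·(8−(65/8)) + (-5/2)·(65/8−10) + (-71/16)·(10−8)) = ½·(3/4 + 75/16 − 71/8) = -55/32, so the R-coordinate is 1/8.

(1/4, 5/8, 1/8)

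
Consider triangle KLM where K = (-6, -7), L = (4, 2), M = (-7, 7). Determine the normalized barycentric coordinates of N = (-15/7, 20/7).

Signed area of the reference triangle: [KLM] = ½·((-6)·(2−7) + 4·(7−(-7)) + (-7)·(-7−2)) = ½·(30 + 56 + 63) = 149/2.
[NLM] = ½·((-15/7)·(2−7) + 4·(7−(20/7)) + (-7)·(20/7−2)) = ½·(75/7 + 116/7 − 6) = 149/14, so the K-coordinate is (149/14)/(149/2) = 1/7.
[KNM] = ½·((-6)·(20/7−7) + (-15/7)·(7−(-7)) + (-7)·(-7−(20/7))) = ½·(174/7 − 30 + 69) = 447/14, so the L-coordinate is 3/7.
[KLN] = ½·((-6)·(2−(20/7)) + 4·(20/7−(-7)) + (-15/7)·(-7−2)) = ½·(36/7 + 276/7 + 135/7) = 447/14, so the M-coordinate is 3/7.
Check: 1/7 + 3/7 + 3/7 = 1.

(1/7, 3/7, 3/7)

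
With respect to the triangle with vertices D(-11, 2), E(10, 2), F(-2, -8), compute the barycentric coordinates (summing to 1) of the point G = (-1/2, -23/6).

(1/6, 1/4, 7/12)

Signed area of the reference triangle: [DEF] = ½·((-11)·(2−(-8)) + 10·(-8−2) + (-2)·(2−2)) = ½·(-110 − 100 + 0) = -105.
[GEF] = ½·((-1/2)·(2−(-8)) + 10·(-8−(-23/6)) + (-2)·(-23/6−2)) = ½·(-5 − 125/3 + 35/3) = -35/2, so the D-coordinate is (-35/2)/(-105) = 1/6.
[DGF] = ½·((-11)·(-23/6−(-8)) + (-1/2)·(-8−2) + (-2)·(2−(-23/6))) = ½·(-275/6 + 5 − 35/3) = -105/4, so the E-coordinate is 1/4.
[DEG] = ½·((-11)·(2−(-23/6)) + 10·(-23/6−2) + (-1/2)·(2−2)) = ½·(-385/6 − 175/3 + 0) = -245/4, so the F-coordinate is 7/12.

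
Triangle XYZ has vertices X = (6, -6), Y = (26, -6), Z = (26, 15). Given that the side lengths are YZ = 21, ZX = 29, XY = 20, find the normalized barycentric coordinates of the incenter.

The incenter has barycentric coordinates proportional to the opposite side lengths: (21 : 29 : 20).
Normalizing by 21+29+20 = 70 gives (3/10, 29/70, 2/7).

(3/10, 29/70, 2/7)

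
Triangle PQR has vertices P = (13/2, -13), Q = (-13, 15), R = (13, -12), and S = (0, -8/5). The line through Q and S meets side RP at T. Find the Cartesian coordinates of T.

(26/3, -38/3)

Barycentric coordinates of S with respect to PQR: (2/5, 2/5, 1/5).
On side RP the Q-coordinate is zero; dropping S's Q-weight 2/5 and renormalizing the remaining 1/5 : 2/5 gives weights 1/3, 2/3 on R, P.
T = (1/3)·(13, -12) + (2/3)·(13/2, -13) = (26/3, -38/3).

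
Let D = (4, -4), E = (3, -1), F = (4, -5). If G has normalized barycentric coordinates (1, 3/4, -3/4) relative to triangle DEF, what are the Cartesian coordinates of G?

(13/4, -1)

G = 1·D + (3/4)·E + (-3/4)·F.
x-coordinate: 1·4 + (3/4)·3 + (-3/4)·4 = 13/4.
y-coordinate: 1·(-4) + (3/4)·(-1) + (-3/4)·(-5) = -1.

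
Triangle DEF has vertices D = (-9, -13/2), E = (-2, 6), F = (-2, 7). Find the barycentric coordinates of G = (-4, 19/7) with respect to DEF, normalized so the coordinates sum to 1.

Signed area of the reference triangle: [DEF] = ½·((-9)·(6−7) + (-2)·(7−(-13/2)) + (-2)·(-13/2−6)) = ½·(9 − 27 + 25) = 7/2.
[GEF] = ½·((-4)·(6−7) + (-2)·(7−(19/7)) + (-2)·(19/7−6)) = ½·(4 − 60/7 + 46/7) = 1, so the D-coordinate is 1/(7/2) = 2/7.
[DGF] = ½·((-9)·(19/7−7) + (-4)·(7−(-13/2)) + (-2)·(-13/2−(19/7))) = ½·(270/7 − 54 + 129/7) = 3/2, so the E-coordinate is 3/7.
[DEG] = ½·((-9)·(6−(19/7)) + (-2)·(19/7−(-13/2)) + (-4)·(-13/2−6)) = ½·(-207/7 − 129/7 + 50) = 1, so the F-coordinate is 2/7.

(2/7, 3/7, 2/7)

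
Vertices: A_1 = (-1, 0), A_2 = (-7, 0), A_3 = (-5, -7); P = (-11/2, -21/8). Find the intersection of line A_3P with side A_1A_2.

Barycentric coordinates of P with respect to A_1A_2A_3: (1/8, 1/2, 3/8).
On side A_1A_2 the A_3-coordinate is zero; dropping P's A_3-weight 3/8 and renormalizing the remaining 1/8 : 1/2 gives weights 1/5, 4/5 on A_1, A_2.
Q = (1/5)·(-1, 0) + (4/5)·(-7, 0) = (-29/5, 0).

(-29/5, 0)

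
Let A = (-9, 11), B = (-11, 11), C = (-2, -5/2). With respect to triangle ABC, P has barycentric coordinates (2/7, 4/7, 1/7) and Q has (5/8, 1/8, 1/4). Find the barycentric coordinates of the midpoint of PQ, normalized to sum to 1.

(51/112, 39/112, 11/56)

Since both coordinate triples sum to 1, the midpoint's barycentrics are the componentwise average.
(2/7+5/8)/2 = 51/112; similarly 39/112 and 11/56.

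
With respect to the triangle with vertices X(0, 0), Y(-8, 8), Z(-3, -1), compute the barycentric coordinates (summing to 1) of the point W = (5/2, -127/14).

(2/7, -13/14, 23/14)

Signed area of the reference triangle: [XYZ] = ½·(0·(8−(-1)) + (-8)·(-1−0) + (-3)·(0−8)) = ½·(0 + 8 + 24) = 16.
[WYZ] = ½·((5/2)·(8−(-1)) + (-8)·(-1−(-127/14)) + (-3)·(-127/14−8)) = ½·(45/2 − 452/7 + 717/14) = 32/7, so the X-coordinate is (32/7)/16 = 2/7.
[XWZ] = ½·(0·(-127/14−(-1)) + (5/2)·(-1−0) + (-3)·(0−(-127/14))) = ½·(0 − 5/2 − 381/14) = -104/7, so the Y-coordinate is -13/14.
[XYW] = ½·(0·(8−(-127/14)) + (-8)·(-127/14−0) + (5/2)·(0−8)) = ½·(0 + 508/7 − 20) = 184/7, so the Z-coordinate is 23/14.
Check: 2/7 − 13/14 + 23/14 = 1.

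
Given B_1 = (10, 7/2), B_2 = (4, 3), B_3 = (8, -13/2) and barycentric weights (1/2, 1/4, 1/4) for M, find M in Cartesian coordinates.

M = (1/2)·B_1 + (1/4)·B_2 + (1/4)·B_3.
x-coordinate: (1/2)·10 + (1/4)·4 + (1/4)·8 = 8.
y-coordinate: (1/2)·(7/2) + (1/4)·3 + (1/4)·(-13/2) = 7/8.

(8, 7/8)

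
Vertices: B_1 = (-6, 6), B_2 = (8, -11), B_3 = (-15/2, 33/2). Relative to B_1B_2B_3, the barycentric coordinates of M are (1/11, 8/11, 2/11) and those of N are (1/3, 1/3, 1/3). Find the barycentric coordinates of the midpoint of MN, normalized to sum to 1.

Since both coordinate triples sum to 1, the midpoint's barycentrics are the componentwise average.
(1/11+1/3)/2 = 7/33; similarly 35/66 and 17/66.

(7/33, 35/66, 17/66)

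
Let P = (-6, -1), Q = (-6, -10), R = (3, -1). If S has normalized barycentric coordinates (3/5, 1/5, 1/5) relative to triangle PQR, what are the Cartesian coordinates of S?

(-21/5, -14/5)

S = (3/5)·P + (1/5)·Q + (1/5)·R.
x-coordinate: (3/5)·(-6) + (1/5)·(-6) + (1/5)·3 = -21/5.
y-coordinate: (3/5)·(-1) + (1/5)·(-10) + (1/5)·(-1) = -14/5.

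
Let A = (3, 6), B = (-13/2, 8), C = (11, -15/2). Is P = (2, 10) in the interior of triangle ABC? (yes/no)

no

Barycentric coordinates of P: (667/449, -74/449, -144/449).
The three coordinates are positive, negative, negative; a point is interior exactly when all three are positive.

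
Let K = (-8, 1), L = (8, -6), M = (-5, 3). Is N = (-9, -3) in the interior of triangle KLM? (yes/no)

no

Barycentric coordinates of N: (114/53, 10/53, -71/53).
The three coordinates are positive, positive, negative; a point is interior exactly when all three are positive.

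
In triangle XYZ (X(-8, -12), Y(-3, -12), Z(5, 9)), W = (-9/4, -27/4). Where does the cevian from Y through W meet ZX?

(-3/2, -3/2)

Barycentric coordinates of W with respect to XYZ: (1/4, 1/2, 1/4).
On side ZX the Y-coordinate is zero; dropping W's Y-weight 1/2 and renormalizing the remaining 1/4 : 1/4 gives weights 1/2, 1/2 on Z, X.
V = (1/2)·(5, 9) + (1/2)·(-8, -12) = (-3/2, -3/2).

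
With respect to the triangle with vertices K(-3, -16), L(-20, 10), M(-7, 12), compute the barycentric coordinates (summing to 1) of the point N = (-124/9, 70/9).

Signed area of the reference triangle: [KLM] = ½·((-3)·(10−12) + (-20)·(12−(-16)) + (-7)·(-16−10)) = ½·(6 − 560 + 182) = -186.
[NLM] = ½·((-124/9)·(10−12) + (-20)·(12−(70/9)) + (-7)·(70/9−10)) = ½·(248/9 − 760/9 + 140/9) = -62/3, so the K-coordinate is (-62/3)/(-186) = 1/9.
[KNM] = ½·((-3)·(70/9−12) + (-124/9)·(12−(-16)) + (-7)·(-16−(70/9))) = ½·(38/3 − 3472/9 + 1498/9) = -310/3, so the L-coordinate is 5/9.
[KLN] = ½·((-3)·(10−(70/9)) + (-20)·(70/9−(-16)) + (-124/9)·(-16−10)) = ½·(-20/3 − 4280/9 + 3224/9) = -62, so the M-coordinate is 1/3.
Check: 1/9 + 5/9 + 1/3 = 1.

(1/9, 5/9, 1/3)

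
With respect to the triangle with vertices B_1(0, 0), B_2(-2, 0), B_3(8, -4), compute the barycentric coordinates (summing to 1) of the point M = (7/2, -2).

Signed area of the reference triangle: [B_1B_2B_3] = ½·(0·(0−(-4)) + (-2)·(-4−0) + 8·(0−0)) = ½·(0 + 8 + 0) = 4.
[MB_2B_3] = ½·((7/2)·(0−(-4)) + (-2)·(-4−(-2)) + 8·(-2−0)) = ½·(14 + 4 − 16) = 1, so the B_1-coordinate is 1/4 = 1/4.
[B_1MB_3] = ½·(0·(-2−(-4)) + (7/2)·(-4−0) + 8·(0−(-2))) = ½·(0 − 14 + 16) = 1, so the B_2-coordinate is 1/4.
[B_1B_2M] = ½·(0·(0−(-2)) + (-2)·(-2−0) + (7/2)·(0−0)) = ½·(0 + 4 + 0) = 2, so the B_3-coordinate is 1/2.
Check: 1/4 + 1/4 + 1/2 = 1.

(1/4, 1/4, 1/2)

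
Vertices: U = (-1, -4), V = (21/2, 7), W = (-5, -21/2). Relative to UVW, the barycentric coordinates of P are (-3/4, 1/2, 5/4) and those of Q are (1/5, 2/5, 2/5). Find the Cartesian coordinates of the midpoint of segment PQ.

Barycentric coordinates of the midpoint are the average: (-11/40, 9/20, 33/40).
Converting: (-11/40)·U + (9/20)·V + (33/40)·W = (7/8, -353/80).

(7/8, -353/80)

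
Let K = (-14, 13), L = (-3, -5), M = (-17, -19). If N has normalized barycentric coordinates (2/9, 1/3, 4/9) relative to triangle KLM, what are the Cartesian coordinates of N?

(-35/3, -65/9)

N = (2/9)·K + (1/3)·L + (4/9)·M.
x-coordinate: (2/9)·(-14) + (1/3)·(-3) + (4/9)·(-17) = -35/3.
y-coordinate: (2/9)·13 + (1/3)·(-5) + (4/9)·(-19) = -65/9.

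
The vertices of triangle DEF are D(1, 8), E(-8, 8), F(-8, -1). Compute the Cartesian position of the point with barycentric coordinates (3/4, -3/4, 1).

(-5/4, -1)

G = (3/4)·D + (-3/4)·E + 1·F.
x-coordinate: (3/4)·1 + (-3/4)·(-8) + 1·(-8) = -5/4.
y-coordinate: (3/4)·8 + (-3/4)·8 + 1·(-1) = -1.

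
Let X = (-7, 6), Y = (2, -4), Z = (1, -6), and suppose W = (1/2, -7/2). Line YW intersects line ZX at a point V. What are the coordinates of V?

(-1, -3)

Barycentric coordinates of W with respect to XYZ: (1/8, 1/2, 3/8).
On side ZX the Y-coordinate is zero; dropping W's Y-weight 1/2 and renormalizing the remaining 3/8 : 1/8 gives weights 3/4, 1/4 on Z, X.
V = (3/4)·(1, -6) + (1/4)·(-7, 6) = (-1, -3).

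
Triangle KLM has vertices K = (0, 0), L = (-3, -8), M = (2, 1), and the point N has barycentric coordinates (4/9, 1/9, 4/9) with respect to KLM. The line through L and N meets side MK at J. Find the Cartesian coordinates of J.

(1, 1/2)

Line LN meets MK where the L-coordinate vanishes; zeroing N's L-weight and renormalizing leaves M, K-weights 4/9 : 4/9 → (1/2, 1/2).
So J = (1/2)·M + (1/2)·K = (1, 1/2).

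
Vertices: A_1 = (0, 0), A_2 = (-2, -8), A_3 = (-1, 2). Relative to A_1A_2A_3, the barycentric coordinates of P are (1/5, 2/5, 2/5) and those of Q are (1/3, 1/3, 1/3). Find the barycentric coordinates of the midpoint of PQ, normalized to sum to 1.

(4/15, 11/30, 11/30)

Since both coordinate triples sum to 1, the midpoint's barycentrics are the componentwise average.
(1/5+1/3)/2 = 4/15; similarly 11/30 and 11/30.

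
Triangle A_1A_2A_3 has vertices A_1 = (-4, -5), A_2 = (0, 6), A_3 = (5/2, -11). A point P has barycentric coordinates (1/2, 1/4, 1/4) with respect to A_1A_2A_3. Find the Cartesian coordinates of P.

P = (1/2)·A_1 + (1/4)·A_2 + (1/4)·A_3.
x-coordinate: (1/2)·(-4) + (1/4)·0 + (1/4)·(5/2) = -11/8.
y-coordinate: (1/2)·(-5) + (1/4)·6 + (1/4)·(-11) = -15/4.

(-11/8, -15/4)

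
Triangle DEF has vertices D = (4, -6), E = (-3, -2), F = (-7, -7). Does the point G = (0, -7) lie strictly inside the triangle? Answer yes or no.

no

Barycentric coordinates of G: (35/51, -7/51, 23/51).
The three coordinates are positive, negative, positive; a point is interior exactly when all three are positive.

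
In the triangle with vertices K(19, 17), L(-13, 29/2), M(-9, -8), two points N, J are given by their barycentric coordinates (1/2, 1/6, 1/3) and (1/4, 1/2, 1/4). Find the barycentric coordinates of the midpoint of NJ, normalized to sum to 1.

(3/8, 1/3, 7/24)

Since both coordinate triples sum to 1, the midpoint's barycentrics are the componentwise average.
(1/2+1/4)/2 = 3/8; similarly 1/3 and 7/24.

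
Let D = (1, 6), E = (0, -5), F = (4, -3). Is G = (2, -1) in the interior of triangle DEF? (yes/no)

Barycentric coordinates of G: (2/7, 2/7, 3/7).
The three coordinates are positive, positive, positive; a point is interior exactly when all three are positive.

yes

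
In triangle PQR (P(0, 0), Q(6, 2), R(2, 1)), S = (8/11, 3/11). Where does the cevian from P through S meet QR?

(4, 3/2)

Barycentric coordinates of S with respect to PQR: (9/11, 1/11, 1/11).
On side QR the P-coordinate is zero; dropping S's P-weight 9/11 and renormalizing the remaining 1/11 : 1/11 gives weights 1/2, 1/2 on Q, R.
T = (1/2)·(6, 2) + (1/2)·(2, 1) = (4, 3/2).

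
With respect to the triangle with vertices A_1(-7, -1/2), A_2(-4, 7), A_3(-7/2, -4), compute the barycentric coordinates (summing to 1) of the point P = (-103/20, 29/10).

(2/5, 1/2, 1/10)

Signed area of the reference triangle: [A_1A_2A_3] = ½·((-7)·(7−(-4)) + (-4)·(-4−(-1/2)) + (-7/2)·(-1/2−7)) = ½·(-77 + 14 + 105/4) = -147/8.
[PA_2A_3] = ½·((-103/20)·(7−(-4)) + (-4)·(-4−(29/10)) + (-7/2)·(29/10−7)) = ½·(-1133/20 + 138/5 + 287/20) = -147/20, so the A_1-coordinate is (-147/20)/(-147/8) = 2/5.
[A_1PA_3] = ½·((-7)·(29/10−(-4)) + (-103/20)·(-4−(-1/2)) + (-7/2)·(-1/2−(29/10))) = ½·(-483/10 + 721/40 + 119/10) = -147/16, so the A_2-coordinate is 1/2.
[A_1A_2P] = ½·((-7)·(7−(29/10)) + (-4)·(29/10−(-1/2)) + (-103/20)·(-1/2−7)) = ½·(-287/10 − 68/5 + 309/8) = -147/80, so the A_3-coordinate is 1/10.
Check: 2/5 + 1/2 + 1/10 = 1.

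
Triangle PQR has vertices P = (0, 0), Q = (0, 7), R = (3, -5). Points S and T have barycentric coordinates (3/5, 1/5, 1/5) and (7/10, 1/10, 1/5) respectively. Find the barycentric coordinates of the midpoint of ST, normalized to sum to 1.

(13/20, 3/20, 1/5)

Since both coordinate triples sum to 1, the midpoint's barycentrics are the componentwise average.
(3/5+7/10)/2 = 13/20; similarly 3/20 and 1/5.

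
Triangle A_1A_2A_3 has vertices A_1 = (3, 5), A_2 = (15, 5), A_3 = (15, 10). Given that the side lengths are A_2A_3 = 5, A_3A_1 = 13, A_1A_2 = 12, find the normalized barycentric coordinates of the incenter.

(1/6, 13/30, 2/5)

The incenter has barycentric coordinates proportional to the opposite side lengths: (5 : 13 : 12).
Normalizing by 5+13+12 = 30 gives (1/6, 13/30, 2/5).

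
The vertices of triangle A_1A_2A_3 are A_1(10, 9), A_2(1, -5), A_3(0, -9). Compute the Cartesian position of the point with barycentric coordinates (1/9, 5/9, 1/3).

P = (1/9)·A_1 + (5/9)·A_2 + (1/3)·A_3.
x-coordinate: (1/9)·10 + (5/9)·1 + (1/3)·0 = 5/3.
y-coordinate: (1/9)·9 + (5/9)·(-5) + (1/3)·(-9) = -43/9.

(5/3, -43/9)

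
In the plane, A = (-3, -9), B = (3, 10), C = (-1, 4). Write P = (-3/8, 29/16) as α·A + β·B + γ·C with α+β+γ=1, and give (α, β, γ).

Signed area of the reference triangle: [ABC] = ½·((-3)·(10−4) + 3·(4−(-9)) + (-1)·(-9−10)) = ½·(-18 + 39 + 19) = 20.
[PBC] = ½·((-3/8)·(10−4) + 3·(4−(29/16)) + (-1)·(29/16−10)) = ½·(-9/4 + 105/16 + 131/16) = 25/4, so the A-coordinate is (25/4)/20 = 5/16.
[APC] = ½·((-3)·(29/16−4) + (-3/8)·(4−(-9)) + (-1)·(-9−(29/16))) = ½·(105/16 − 39/8 + 173/16) = 25/4, so the B-coordinate is 5/16.
[ABP] = ½·((-3)·(10−(29/16)) + 3·(29/16−(-9)) + (-3/8)·(-9−10)) = ½·(-393/16 + 519/16 + 57/8) = 15/2, so the C-coordinate is 3/8.

(5/16, 5/16, 3/8)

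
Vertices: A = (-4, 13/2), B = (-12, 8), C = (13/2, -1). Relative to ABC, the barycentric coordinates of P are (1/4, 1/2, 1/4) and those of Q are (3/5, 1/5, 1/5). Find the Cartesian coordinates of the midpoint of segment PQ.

(-71/16, 427/80)

Barycentric coordinates of the midpoint are the average: (17/40, 7/20, 9/40).
Converting: (17/40)·A + (7/20)·B + (9/40)·C = (-71/16, 427/80).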